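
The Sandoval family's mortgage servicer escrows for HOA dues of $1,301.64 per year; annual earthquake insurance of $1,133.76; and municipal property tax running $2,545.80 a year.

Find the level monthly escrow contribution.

HOA dues — $1,301.64 annually
Earthquake insurance — $1,133.76 annually
Municipal property tax — $2,545.80 annually
Combined annual = $4,981.20
Monthly escrow = $4,981.20 / 12 = $415.10

$415.10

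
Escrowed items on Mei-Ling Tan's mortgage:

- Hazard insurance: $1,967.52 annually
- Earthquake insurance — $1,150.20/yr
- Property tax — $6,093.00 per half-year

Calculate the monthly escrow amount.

Hazard insurance — $1,967.52 per year
Earthquake insurance — $1,150.20 per year
Property tax — $6,093.00 × 2 = $12,186.00 per year
Combined annual = $1,967.52 + $1,150.20 + $12,186.00 = $15,303.72
Monthly = $15,303.72 / 12 = $1,275.31

$1,275.31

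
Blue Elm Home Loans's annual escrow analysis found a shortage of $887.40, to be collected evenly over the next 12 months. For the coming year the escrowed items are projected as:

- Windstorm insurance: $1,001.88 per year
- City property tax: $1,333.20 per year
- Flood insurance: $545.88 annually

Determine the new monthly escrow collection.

Windstorm insurance: $1,001.88 per year
City property tax: $1,333.20 per year
Flood insurance: $545.88 per year
Total per year = $2,880.96
Per month = $2,880.96 ÷ 12 = $240.08
Shortage spread = $887.40 / 12 = $73.95/mo
Adjusted monthly = $240.08 + $73.95 = $314.03

$314.03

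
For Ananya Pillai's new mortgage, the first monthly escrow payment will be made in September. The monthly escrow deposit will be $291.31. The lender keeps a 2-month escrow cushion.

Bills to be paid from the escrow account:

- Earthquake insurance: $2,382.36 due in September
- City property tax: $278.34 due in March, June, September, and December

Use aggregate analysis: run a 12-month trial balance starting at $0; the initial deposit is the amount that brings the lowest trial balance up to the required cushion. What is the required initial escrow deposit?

$2,952.01

Cushion = 2 × $291.31 = $582.62
Trial balance (start $0, +$291.31 each month, − disbursements):
  Sep: +$291.31 − $2,660.70 → -$2,369.39
  Oct: +$291.31 → -$2,078.08
  Nov: +$291.31 → -$1,786.77
  Dec: +$291.31 − $278.34 → -$1,773.80
  Jan: +$291.31 → -$1,482.49
  Feb: +$291.31 → -$1,191.18
  Mar: +$291.31 − $278.34 → -$1,178.21
  Apr: +$291.31 → -$886.90
  May: +$291.31 → -$595.59
  Jun: +$291.31 − $278.34 → -$582.62
  Jul: +$291.31 → -$291.31
  Aug: +$291.31 → $0.00
Lowest trial balance = -$2,369.39 (Sep)
Initial deposit = cushion − low point = $582.62 − (-$2,369.39) = $2,952.01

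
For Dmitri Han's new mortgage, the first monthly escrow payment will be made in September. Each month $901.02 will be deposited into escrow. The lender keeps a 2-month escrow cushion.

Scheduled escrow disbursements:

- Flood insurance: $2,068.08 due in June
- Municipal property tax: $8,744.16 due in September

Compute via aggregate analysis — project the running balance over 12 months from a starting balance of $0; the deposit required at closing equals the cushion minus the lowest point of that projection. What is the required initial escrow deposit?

$9,645.18

Cushion = 2 × $901.02 = $1,802.04
Trial balance (start $0, +$901.02 each month, − disbursements):
  Sep: +$901.02 − $8,744.16 → -$7,843.14
  Oct: +$901.02 → -$6,942.12
  Nov: +$901.02 → -$6,041.10
  Dec: +$901.02 → -$5,140.08
  Jan: +$901.02 → -$4,239.06
  Feb: +$901.02 → -$3,338.04
  Mar: +$901.02 → -$2,437.02
  Apr: +$901.02 → -$1,536.00
  May: +$901.02 → -$634.98
  Jun: +$901.02 − $2,068.08 → -$1,802.04
  Jul: +$901.02 → -$901.02
  Aug: +$901.02 → $0.00
Lowest trial balance = -$7,843.14 (Sep)
Initial deposit = cushion − low point = $1,802.04 − (-$7,843.14) = $9,645.18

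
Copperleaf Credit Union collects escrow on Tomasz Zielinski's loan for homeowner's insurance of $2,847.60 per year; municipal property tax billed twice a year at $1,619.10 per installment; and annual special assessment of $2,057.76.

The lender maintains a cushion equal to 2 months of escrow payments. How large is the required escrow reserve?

$1,357.26

Homeowner's insurance: $2,847.60 annually
Municipal property tax: $1,619.10 × 2 = $3,238.20 annually
Special assessment: $2,057.76 annually
Yearly total = $8,143.56
Per month = $8,143.56 / 12 = $678.63
Cushion = 2 × $678.63 = $1,357.26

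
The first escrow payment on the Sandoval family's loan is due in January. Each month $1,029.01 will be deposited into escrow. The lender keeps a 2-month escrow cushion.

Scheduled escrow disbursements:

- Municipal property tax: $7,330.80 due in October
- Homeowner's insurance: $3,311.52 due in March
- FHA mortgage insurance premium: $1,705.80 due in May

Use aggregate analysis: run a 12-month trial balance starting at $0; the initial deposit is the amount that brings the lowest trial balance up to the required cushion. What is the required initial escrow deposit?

Cushion = 2 × $1,029.01 = $2,058.02
Trial balance (start $0, +$1,029.01 each month, − disbursements):
  Jan: +$1,029.01 → $1,029.01
  Feb: +$1,029.01 → $2,058.02
  Mar: +$1,029.01 − $3,311.52 → -$224.49
  Apr: +$1,029.01 → $804.52
  May: +$1,029.01 − $1,705.80 → $127.73
  Jun: +$1,029.01 → $1,156.74
  Jul: +$1,029.01 → $2,185.75
  Aug: +$1,029.01 → $3,214.76
  Sep: +$1,029.01 → $4,243.77
  Oct: +$1,029.01 − $7,330.80 → -$2,058.02
  Nov: +$1,029.01 → -$1,029.01
  Dec: +$1,029.01 → $0.00
Lowest trial balance = -$2,058.02 (Oct)
Initial deposit = cushion − low point = $2,058.02 − (-$2,058.02) = $4,116.04

$4,116.04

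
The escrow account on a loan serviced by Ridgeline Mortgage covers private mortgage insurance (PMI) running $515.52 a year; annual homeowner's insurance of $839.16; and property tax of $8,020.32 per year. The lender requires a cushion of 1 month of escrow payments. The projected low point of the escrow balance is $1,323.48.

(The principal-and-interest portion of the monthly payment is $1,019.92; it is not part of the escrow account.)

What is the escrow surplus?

$542.23

Private mortgage insurance (PMI) = $515.52 annually
Homeowner's insurance = $839.16 annually
Property tax = $8,020.32 annually
Annual escrow total = $9,375.00
Monthly escrow = $9,375.00 ÷ 12 = $781.25
Cushion = 1 × $781.25 = $781.25
Surplus = $1,323.48 − $781.25 = $542.23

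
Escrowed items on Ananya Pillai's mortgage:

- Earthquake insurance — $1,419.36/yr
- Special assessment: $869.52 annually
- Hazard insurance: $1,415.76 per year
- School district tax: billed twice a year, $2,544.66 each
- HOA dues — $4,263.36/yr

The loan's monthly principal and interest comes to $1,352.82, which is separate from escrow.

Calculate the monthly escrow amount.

$1,088.11

Earthquake insurance — $1,419.36
Special assessment — $869.52
Hazard insurance — $1,415.76
School district tax — $2,544.66 × 2 = $5,089.32
HOA dues — $4,263.36
Total per year = $13,057.32
Monthly = $13,057.32 ÷ 12 = $1,088.11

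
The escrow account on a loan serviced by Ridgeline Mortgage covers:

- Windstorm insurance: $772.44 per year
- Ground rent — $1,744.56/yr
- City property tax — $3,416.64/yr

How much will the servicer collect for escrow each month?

Windstorm insurance — $772.44 annually
Ground rent — $1,744.56 annually
City property tax — $3,416.64 annually
Total annual escrow = $5,933.64
Monthly escrow = $5,933.64 ÷ 12 = $494.47

$494.47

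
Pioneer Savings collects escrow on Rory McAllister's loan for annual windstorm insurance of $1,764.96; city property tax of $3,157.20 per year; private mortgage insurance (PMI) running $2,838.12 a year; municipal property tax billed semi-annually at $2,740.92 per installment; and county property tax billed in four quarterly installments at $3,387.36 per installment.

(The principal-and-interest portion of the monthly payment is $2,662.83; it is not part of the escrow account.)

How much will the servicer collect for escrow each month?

Windstorm insurance: $1,764.96/yr
City property tax: $3,157.20/yr
Private mortgage insurance (PMI): $2,838.12/yr
Municipal property tax: $2,740.92 × 2 = $5,481.84/yr
County property tax: $3,387.36 × 4 = $13,549.44/yr
Annual escrow total = $26,791.56
Per month = $26,791.56 ÷ 12 = $2,232.63

$2,232.63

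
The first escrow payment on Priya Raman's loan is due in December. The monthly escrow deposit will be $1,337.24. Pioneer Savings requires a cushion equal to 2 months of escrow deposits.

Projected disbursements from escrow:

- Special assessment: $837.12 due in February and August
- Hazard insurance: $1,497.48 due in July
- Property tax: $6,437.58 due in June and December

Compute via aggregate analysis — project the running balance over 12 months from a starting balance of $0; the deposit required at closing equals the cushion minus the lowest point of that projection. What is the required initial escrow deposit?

$7,774.82

Cushion = 2 × $1,337.24 = $2,674.48
Trial balance (start $0, +$1,337.24 each month, − disbursements):
  Dec: +$1,337.24 − $6,437.58 → -$5,100.34
  Jan: +$1,337.24 → -$3,763.10
  Feb: +$1,337.24 − $837.12 → -$3,262.98
  Mar: +$1,337.24 → -$1,925.74
  Apr: +$1,337.24 → -$588.50
  May: +$1,337.24 → $748.74
  Jun: +$1,337.24 − $6,437.58 → -$4,351.60
  Jul: +$1,337.24 − $1,497.48 → -$4,511.84
  Aug: +$1,337.24 − $837.12 → -$4,011.72
  Sep: +$1,337.24 → -$2,674.48
  Oct: +$1,337.24 → -$1,337.24
  Nov: +$1,337.24 → $0.00
Lowest trial balance = -$5,100.34 (Dec)
Initial deposit = cushion − low point = $2,674.48 − (-$5,100.34) = $7,774.82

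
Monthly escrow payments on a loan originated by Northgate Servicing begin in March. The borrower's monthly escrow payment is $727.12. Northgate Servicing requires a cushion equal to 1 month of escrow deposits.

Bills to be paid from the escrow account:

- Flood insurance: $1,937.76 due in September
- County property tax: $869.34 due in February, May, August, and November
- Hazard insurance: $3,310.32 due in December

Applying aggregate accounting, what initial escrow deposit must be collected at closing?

$1,312.02

Cushion = 1 × $727.12 = $727.12
Trial balance (start $0, +$727.12 each month, − disbursements):
  Mar: +$727.12 → $727.12
  Apr: +$727.12 → $1,454.24
  May: +$727.12 − $869.34 → $1,312.02
  Jun: +$727.12 → $2,039.14
  Jul: +$727.12 → $2,766.26
  Aug: +$727.12 − $869.34 → $2,624.04
  Sep: +$727.12 − $1,937.76 → $1,413.40
  Oct: +$727.12 → $2,140.52
  Nov: +$727.12 − $869.34 → $1,998.30
  Dec: +$727.12 − $3,310.32 → -$584.90
  Jan: +$727.12 → $142.22
  Feb: +$727.12 − $869.34 → $0.00
Lowest trial balance = -$584.90 (Dec)
Initial deposit = cushion − low point = $727.12 − (-$584.90) = $1,312.02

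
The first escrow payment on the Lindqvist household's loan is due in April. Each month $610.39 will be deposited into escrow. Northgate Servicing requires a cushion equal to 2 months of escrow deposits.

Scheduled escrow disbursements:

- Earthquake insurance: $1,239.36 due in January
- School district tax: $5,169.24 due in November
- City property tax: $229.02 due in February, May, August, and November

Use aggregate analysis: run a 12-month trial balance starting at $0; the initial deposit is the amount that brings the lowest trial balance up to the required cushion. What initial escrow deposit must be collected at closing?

Cushion = 2 × $610.39 = $1,220.78
Trial balance (start $0, +$610.39 each month, − disbursements):
  Apr: +$610.39 → $610.39
  May: +$610.39 − $229.02 → $991.76
  Jun: +$610.39 → $1,602.15
  Jul: +$610.39 → $2,212.54
  Aug: +$610.39 − $229.02 → $2,593.91
  Sep: +$610.39 → $3,204.30
  Oct: +$610.39 → $3,814.69
  Nov: +$610.39 − $5,398.26 → -$973.18
  Dec: +$610.39 → -$362.79
  Jan: +$610.39 − $1,239.36 → -$991.76
  Feb: +$610.39 − $229.02 → -$610.39
  Mar: +$610.39 → $0.00
Lowest trial balance = -$991.76 (Jan)
Initial deposit = cushion − low point = $1,220.78 − (-$991.76) = $2,212.54

$2,212.54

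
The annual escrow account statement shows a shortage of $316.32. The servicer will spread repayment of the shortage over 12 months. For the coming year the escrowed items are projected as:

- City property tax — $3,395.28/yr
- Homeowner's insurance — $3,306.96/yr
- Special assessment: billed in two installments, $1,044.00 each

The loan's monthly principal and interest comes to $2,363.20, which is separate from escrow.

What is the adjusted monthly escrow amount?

City property tax = $3,395.28 annually
Homeowner's insurance = $3,306.96 annually
Special assessment = $1,044.00 × 2 = $2,088.00 annually
Total annual escrow = $3,395.28 + $3,306.96 + $2,088.00 = $8,790.24
Monthly = $8,790.24 ÷ 12 = $732.52
Shortage per month = $316.32 ÷ 12 = $26.36
Adjusted monthly = $732.52 + $26.36 = $758.88

$758.88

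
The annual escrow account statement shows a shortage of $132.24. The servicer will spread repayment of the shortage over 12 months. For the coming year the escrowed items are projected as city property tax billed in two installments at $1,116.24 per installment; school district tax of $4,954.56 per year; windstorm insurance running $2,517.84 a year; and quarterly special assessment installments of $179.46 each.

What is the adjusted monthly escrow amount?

$879.58

City property tax — $1,116.24 × 2 = $2,232.48/yr
School district tax — $4,954.56/yr
Windstorm insurance — $2,517.84/yr
Special assessment — $179.46 × 4 = $717.84/yr
Combined annual = $2,232.48 + $4,954.56 + $2,517.84 + $717.84 = $10,422.72
Per month = $10,422.72 ÷ 12 = $868.56
Shortage spread = $132.24 ÷ 12 = $11.02/mo
Adjusted monthly = $868.56 + $11.02 = $879.58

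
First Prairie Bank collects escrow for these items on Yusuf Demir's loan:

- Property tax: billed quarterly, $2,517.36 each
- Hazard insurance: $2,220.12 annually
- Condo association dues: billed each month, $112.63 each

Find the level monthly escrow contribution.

Property tax: $2,517.36 × 4 = $10,069.44
Hazard insurance: $2,220.12
Condo association dues: $112.63 × 12 = $1,351.56
Total annual escrow = $10,069.44 + $2,220.12 + $1,351.56 = $13,641.12
Monthly escrow = $13,641.12 / 12 = $1,136.76

$1,136.76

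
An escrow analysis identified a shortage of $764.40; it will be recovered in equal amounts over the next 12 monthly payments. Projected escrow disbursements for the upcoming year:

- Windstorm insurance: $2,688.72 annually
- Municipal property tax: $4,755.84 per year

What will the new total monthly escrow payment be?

Windstorm insurance = $2,688.72 per year
Municipal property tax = $4,755.84 per year
Annual escrow total = $2,688.72 + $4,755.84 = $7,444.56
Per month = $7,444.56 / 12 = $620.38
Monthly shortage recovery: $764.40 / 12 = $63.70
New monthly escrow = $620.38 + $63.70 = $684.08

$684.08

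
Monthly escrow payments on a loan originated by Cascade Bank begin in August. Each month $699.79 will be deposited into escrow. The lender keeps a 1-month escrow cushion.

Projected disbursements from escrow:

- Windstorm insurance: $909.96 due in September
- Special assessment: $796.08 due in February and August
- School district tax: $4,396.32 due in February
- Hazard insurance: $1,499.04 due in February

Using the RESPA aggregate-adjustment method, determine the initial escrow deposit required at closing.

Cushion = 1 × $699.79 = $699.79
Trial balance (start $0, +$699.79 each month, − disbursements):
  Aug: +$699.79 − $796.08 → -$96.29
  Sep: +$699.79 − $909.96 → -$306.46
  Oct: +$699.79 → $393.33
  Nov: +$699.79 → $1,093.12
  Dec: +$699.79 → $1,792.91
  Jan: +$699.79 → $2,492.70
  Feb: +$699.79 − $6,691.44 → -$3,498.95
  Mar: +$699.79 → -$2,799.16
  Apr: +$699.79 → -$2,099.37
  May: +$699.79 → -$1,399.58
  Jun: +$699.79 → -$699.79
  Jul: +$699.79 → $0.00
Lowest trial balance = -$3,498.95 (Feb)
Initial deposit = cushion − low point = $699.79 − (-$3,498.95) = $4,198.74

$4,198.74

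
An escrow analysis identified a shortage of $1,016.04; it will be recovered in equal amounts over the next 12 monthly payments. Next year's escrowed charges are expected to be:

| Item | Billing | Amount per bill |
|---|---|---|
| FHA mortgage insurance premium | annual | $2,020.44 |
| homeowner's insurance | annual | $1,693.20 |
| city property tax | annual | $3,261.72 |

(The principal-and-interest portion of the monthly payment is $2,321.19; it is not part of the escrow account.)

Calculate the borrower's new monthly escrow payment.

FHA mortgage insurance premium — $2,020.44/yr
Homeowner's insurance — $1,693.20/yr
City property tax — $3,261.72/yr
Total per year = $2,020.44 + $1,693.20 + $3,261.72 = $6,975.36
Base monthly escrow = $6,975.36 ÷ 12 = $581.28
Shortage spread = $1,016.04 / 12 = $84.67/mo
Adjusted monthly = $581.28 + $84.67 = $665.95

$665.95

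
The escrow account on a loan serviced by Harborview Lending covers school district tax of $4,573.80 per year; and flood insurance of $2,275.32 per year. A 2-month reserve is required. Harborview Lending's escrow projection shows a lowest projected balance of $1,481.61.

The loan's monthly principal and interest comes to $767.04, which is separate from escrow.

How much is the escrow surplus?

School district tax = $4,573.80 per year
Flood insurance = $2,275.32 per year
Total per year = $4,573.80 + $2,275.32 = $6,849.12
Per month = $6,849.12 ÷ 12 = $570.76
Required cushion = 2 × $570.76 = $1,141.52
Surplus = $1,481.61 − $1,141.52 = $340.09

$340.09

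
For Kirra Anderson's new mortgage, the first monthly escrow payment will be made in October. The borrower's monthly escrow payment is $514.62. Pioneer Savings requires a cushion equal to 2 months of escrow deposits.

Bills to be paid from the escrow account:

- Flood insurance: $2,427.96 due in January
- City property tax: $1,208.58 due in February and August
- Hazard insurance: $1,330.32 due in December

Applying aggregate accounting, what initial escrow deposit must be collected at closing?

Cushion = 2 × $514.62 = $1,029.24
Trial balance (start $0, +$514.62 each month, − disbursements):
  Oct: +$514.62 → $514.62
  Nov: +$514.62 → $1,029.24
  Dec: +$514.62 − $1,330.32 → $213.54
  Jan: +$514.62 − $2,427.96 → -$1,699.80
  Feb: +$514.62 − $1,208.58 → -$2,393.76
  Mar: +$514.62 → -$1,879.14
  Apr: +$514.62 → -$1,364.52
  May: +$514.62 → -$849.90
  Jun: +$514.62 → -$335.28
  Jul: +$514.62 → $179.34
  Aug: +$514.62 − $1,208.58 → -$514.62
  Sep: +$514.62 → $0.00
Lowest trial balance = -$2,393.76 (Feb)
Initial deposit = cushion − low point = $1,029.24 − (-$2,393.76) = $3,423.00

$3,423.00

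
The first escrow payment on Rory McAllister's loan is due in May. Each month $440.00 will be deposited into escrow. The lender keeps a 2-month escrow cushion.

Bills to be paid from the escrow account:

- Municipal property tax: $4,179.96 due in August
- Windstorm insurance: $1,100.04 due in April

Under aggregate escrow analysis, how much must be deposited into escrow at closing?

$3,299.96

Cushion = 2 × $440.00 = $880.00
Trial balance (start $0, +$440.00 each month, − disbursements):
  May: +$440.00 → $440.00
  Jun: +$440.00 → $880.00
  Jul: +$440.00 → $1,320.00
  Aug: +$440.00 − $4,179.96 → -$2,419.96
  Sep: +$440.00 → -$1,979.96
  Oct: +$440.00 → -$1,539.96
  Nov: +$440.00 → -$1,099.96
  Dec: +$440.00 → -$659.96
  Jan: +$440.00 → -$219.96
  Feb: +$440.00 → $220.04
  Mar: +$440.00 → $660.04
  Apr: +$440.00 − $1,100.04 → $0.00
Lowest trial balance = -$2,419.96 (Aug)
Initial deposit = cushion − low point = $880.00 − (-$2,419.96) = $3,299.96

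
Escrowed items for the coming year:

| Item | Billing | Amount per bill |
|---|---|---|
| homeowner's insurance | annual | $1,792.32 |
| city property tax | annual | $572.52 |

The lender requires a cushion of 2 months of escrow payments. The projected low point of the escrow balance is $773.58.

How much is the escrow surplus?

Homeowner's insurance = $1,792.32 per year
City property tax = $572.52 per year
Total per year = $2,364.84
Base monthly escrow = $2,364.84 / 12 = $197.07
Required cushion = 2 × $197.07 = $394.14
Excess over cushion: $773.58 − $394.14 = $379.44

$379.44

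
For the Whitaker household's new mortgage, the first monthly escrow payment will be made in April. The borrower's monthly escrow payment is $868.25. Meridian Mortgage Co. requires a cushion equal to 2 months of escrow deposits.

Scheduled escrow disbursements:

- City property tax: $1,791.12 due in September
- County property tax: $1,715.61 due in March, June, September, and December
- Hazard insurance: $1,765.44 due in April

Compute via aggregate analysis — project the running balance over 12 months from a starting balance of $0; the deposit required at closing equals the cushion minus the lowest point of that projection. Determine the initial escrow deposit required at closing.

Cushion = 2 × $868.25 = $1,736.50
Trial balance (start $0, +$868.25 each month, − disbursements):
  Apr: +$868.25 − $1,765.44 → -$897.19
  May: +$868.25 → -$28.94
  Jun: +$868.25 − $1,715.61 → -$876.30
  Jul: +$868.25 → -$8.05
  Aug: +$868.25 → $860.20
  Sep: +$868.25 − $3,506.73 → -$1,778.28
  Oct: +$868.25 → -$910.03
  Nov: +$868.25 → -$41.78
  Dec: +$868.25 − $1,715.61 → -$889.14
  Jan: +$868.25 → -$20.89
  Feb: +$868.25 → $847.36
  Mar: +$868.25 − $1,715.61 → $0.00
Lowest trial balance = -$1,778.28 (Sep)
Initial deposit = cushion − low point = $1,736.50 − (-$1,778.28) = $3,514.78

$3,514.78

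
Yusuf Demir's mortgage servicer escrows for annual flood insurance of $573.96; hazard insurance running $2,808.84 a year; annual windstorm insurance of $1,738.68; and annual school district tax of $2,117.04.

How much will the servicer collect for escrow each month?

$603.21

Flood insurance: $573.96
Hazard insurance: $2,808.84
Windstorm insurance: $1,738.68
School district tax: $2,117.04
Annual escrow total = $7,238.52
Per month = $7,238.52 / 12 = $603.21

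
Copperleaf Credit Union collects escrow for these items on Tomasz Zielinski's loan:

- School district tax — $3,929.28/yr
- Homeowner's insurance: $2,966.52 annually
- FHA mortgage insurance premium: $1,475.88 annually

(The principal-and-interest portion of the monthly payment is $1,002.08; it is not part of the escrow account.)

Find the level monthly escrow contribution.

$697.64

School district tax — $3,929.28
Homeowner's insurance — $2,966.52
FHA mortgage insurance premium — $1,475.88
Combined annual = $3,929.28 + $2,966.52 + $1,475.88 = $8,371.68
Monthly = $8,371.68 ÷ 12 = $697.64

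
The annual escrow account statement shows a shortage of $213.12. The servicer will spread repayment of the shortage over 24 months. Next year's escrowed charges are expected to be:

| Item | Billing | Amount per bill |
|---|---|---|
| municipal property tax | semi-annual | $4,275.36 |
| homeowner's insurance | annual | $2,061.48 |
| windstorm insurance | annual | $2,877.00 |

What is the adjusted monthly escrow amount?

Municipal property tax: $4,275.36 × 2 = $8,550.72/yr
Homeowner's insurance: $2,061.48/yr
Windstorm insurance: $2,877.00/yr
Total annual escrow = $13,489.20
Monthly escrow = $13,489.20 ÷ 12 = $1,124.10
Monthly shortage recovery: $213.12 ÷ 24 = $8.88
Adjusted monthly = $1,124.10 + $8.88 = $1,132.98

$1,132.98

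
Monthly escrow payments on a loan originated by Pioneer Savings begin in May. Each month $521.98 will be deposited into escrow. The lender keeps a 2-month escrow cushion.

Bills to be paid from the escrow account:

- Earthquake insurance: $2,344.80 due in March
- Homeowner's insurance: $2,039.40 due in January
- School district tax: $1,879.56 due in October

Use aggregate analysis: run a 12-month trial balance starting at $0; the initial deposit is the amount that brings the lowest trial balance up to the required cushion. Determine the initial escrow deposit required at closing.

Cushion = 2 × $521.98 = $1,043.96
Trial balance (start $0, +$521.98 each month, − disbursements):
  May: +$521.98 → $521.98
  Jun: +$521.98 → $1,043.96
  Jul: +$521.98 → $1,565.94
  Aug: +$521.98 → $2,087.92
  Sep: +$521.98 → $2,609.90
  Oct: +$521.98 − $1,879.56 → $1,252.32
  Nov: +$521.98 → $1,774.30
  Dec: +$521.98 → $2,296.28
  Jan: +$521.98 − $2,039.40 → $778.86
  Feb: +$521.98 → $1,300.84
  Mar: +$521.98 − $2,344.80 → -$521.98
  Apr: +$521.98 → $0.00
Lowest trial balance = -$521.98 (Mar)
Initial deposit = cushion − low point = $1,043.96 − (-$521.98) = $1,565.94

$1,565.94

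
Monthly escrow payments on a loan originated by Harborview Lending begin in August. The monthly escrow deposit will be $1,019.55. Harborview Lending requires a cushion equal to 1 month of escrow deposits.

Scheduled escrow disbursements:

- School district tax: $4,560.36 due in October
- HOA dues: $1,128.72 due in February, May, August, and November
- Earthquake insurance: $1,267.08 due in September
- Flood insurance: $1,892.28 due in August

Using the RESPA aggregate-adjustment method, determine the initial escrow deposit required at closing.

$6,918.51

Cushion = 1 × $1,019.55 = $1,019.55
Trial balance (start $0, +$1,019.55 each month, − disbursements):
  Aug: +$1,019.55 − $3,021.00 → -$2,001.45
  Sep: +$1,019.55 − $1,267.08 → -$2,248.98
  Oct: +$1,019.55 − $4,560.36 → -$5,789.79
  Nov: +$1,019.55 − $1,128.72 → -$5,898.96
  Dec: +$1,019.55 → -$4,879.41
  Jan: +$1,019.55 → -$3,859.86
  Feb: +$1,019.55 − $1,128.72 → -$3,969.03
  Mar: +$1,019.55 → -$2,949.48
  Apr: +$1,019.55 → -$1,929.93
  May: +$1,019.55 − $1,128.72 → -$2,039.10
  Jun: +$1,019.55 → -$1,019.55
  Jul: +$1,019.55 → $0.00
Lowest trial balance = -$5,898.96 (Nov)
Initial deposit = cushion − low point = $1,019.55 − (-$5,898.96) = $6,918.51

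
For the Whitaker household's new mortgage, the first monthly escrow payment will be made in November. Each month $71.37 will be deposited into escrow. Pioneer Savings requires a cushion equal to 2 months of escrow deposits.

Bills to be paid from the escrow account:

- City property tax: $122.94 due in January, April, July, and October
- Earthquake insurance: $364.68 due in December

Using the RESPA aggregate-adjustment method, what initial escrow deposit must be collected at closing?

$416.25

Cushion = 2 × $71.37 = $142.74
Trial balance (start $0, +$71.37 each month, − disbursements):
  Nov: +$71.37 → $71.37
  Dec: +$71.37 − $364.68 → -$221.94
  Jan: +$71.37 − $122.94 → -$273.51
  Feb: +$71.37 → -$202.14
  Mar: +$71.37 → -$130.77
  Apr: +$71.37 − $122.94 → -$182.34
  May: +$71.37 → -$110.97
  Jun: +$71.37 → -$39.60
  Jul: +$71.37 − $122.94 → -$91.17
  Aug: +$71.37 → -$19.80
  Sep: +$71.37 → $51.57
  Oct: +$71.37 − $122.94 → $0.00
Lowest trial balance = -$273.51 (Jan)
Initial deposit = cushion − low point = $142.74 − (-$273.51) = $416.25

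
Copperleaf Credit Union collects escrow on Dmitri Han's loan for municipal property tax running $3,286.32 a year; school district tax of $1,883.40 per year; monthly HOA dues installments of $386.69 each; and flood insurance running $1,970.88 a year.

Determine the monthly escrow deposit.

$981.74

Municipal property tax — $3,286.32
School district tax — $1,883.40
HOA dues — $386.69 × 12 = $4,640.28
Flood insurance — $1,970.88
Yearly total = $3,286.32 + $1,883.40 + $4,640.28 + $1,970.88 = $11,780.88
Base monthly escrow = $11,780.88 / 12 = $981.74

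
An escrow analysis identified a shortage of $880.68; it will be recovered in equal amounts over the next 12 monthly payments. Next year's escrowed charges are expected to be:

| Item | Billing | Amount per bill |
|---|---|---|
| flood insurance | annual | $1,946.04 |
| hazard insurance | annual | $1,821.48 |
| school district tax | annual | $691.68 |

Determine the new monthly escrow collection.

$444.99

Flood insurance — $1,946.04/yr
Hazard insurance — $1,821.48/yr
School district tax — $691.68/yr
Total annual escrow = $1,946.04 + $1,821.48 + $691.68 = $4,459.20
Per month = $4,459.20 ÷ 12 = $371.60
Monthly shortage recovery: $880.68 / 12 = $73.39
New monthly escrow = $371.60 + $73.39 = $444.99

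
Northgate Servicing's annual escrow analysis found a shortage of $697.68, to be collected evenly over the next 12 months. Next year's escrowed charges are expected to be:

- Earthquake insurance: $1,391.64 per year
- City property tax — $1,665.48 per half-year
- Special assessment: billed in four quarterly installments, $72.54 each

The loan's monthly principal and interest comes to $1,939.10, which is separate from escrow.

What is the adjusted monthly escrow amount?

$475.87

Earthquake insurance: $1,391.64
City property tax: $1,665.48 × 2 = $3,330.96
Special assessment: $72.54 × 4 = $290.16
Yearly total = $5,012.76
Monthly escrow = $5,012.76 / 12 = $417.73
Shortage spread = $697.68 ÷ 12 = $58.14/mo
Adjusted monthly = $417.73 + $58.14 = $475.87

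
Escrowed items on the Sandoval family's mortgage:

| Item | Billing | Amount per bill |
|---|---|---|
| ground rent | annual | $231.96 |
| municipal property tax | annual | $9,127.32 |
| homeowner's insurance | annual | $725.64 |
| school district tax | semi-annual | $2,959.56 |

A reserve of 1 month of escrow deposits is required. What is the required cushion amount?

Ground rent — $231.96/yr
Municipal property tax — $9,127.32/yr
Homeowner's insurance — $725.64/yr
School district tax — $2,959.56 × 2 = $5,919.12/yr
Combined annual = $16,004.04
Monthly = $16,004.04 ÷ 12 = $1,333.67
Required cushion = 1 × $1,333.67 = $1,333.67

$1,333.67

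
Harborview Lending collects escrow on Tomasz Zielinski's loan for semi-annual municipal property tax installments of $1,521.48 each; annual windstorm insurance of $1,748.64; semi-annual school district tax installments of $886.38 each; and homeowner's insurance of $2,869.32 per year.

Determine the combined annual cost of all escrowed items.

$9,433.68

Municipal property tax = $1,521.48 × 2 = $3,042.96 per year
Windstorm insurance = $1,748.64 per year
School district tax = $886.38 × 2 = $1,772.76 per year
Homeowner's insurance = $2,869.32 per year
Annual escrow total = $3,042.96 + $1,748.64 + $1,772.76 + $2,869.32 = $9,433.68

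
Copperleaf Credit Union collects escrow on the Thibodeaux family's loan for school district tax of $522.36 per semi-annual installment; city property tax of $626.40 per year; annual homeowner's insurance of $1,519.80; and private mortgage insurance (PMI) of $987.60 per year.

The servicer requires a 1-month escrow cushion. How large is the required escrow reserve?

$348.21

School district tax — $522.36 × 2 = $1,044.72 per year
City property tax — $626.40 per year
Homeowner's insurance — $1,519.80 per year
Private mortgage insurance (PMI) — $987.60 per year
Yearly total = $1,044.72 + $626.40 + $1,519.80 + $987.60 = $4,178.52
Monthly = $4,178.52 / 12 = $348.21
Cushion = 1 × $348.21 = $348.21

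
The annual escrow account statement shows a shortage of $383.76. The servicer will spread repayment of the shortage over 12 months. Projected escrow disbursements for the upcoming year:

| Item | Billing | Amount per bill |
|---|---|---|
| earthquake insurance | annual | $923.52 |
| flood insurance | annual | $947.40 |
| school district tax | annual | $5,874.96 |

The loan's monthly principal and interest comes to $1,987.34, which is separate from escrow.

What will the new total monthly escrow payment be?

Earthquake insurance — $923.52/yr
Flood insurance — $947.40/yr
School district tax — $5,874.96/yr
Yearly total = $923.52 + $947.40 + $5,874.96 = $7,745.88
Base monthly escrow = $7,745.88 / 12 = $645.49
Monthly shortage recovery: $383.76 / 12 = $31.98
New monthly escrow = $645.49 + $31.98 = $677.47

$677.47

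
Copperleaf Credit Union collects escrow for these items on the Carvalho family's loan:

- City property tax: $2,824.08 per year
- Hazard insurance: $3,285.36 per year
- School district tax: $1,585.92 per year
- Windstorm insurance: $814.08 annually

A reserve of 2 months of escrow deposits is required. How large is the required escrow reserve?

$1,418.24

City property tax — $2,824.08 per year
Hazard insurance — $3,285.36 per year
School district tax — $1,585.92 per year
Windstorm insurance — $814.08 per year
Total per year = $2,824.08 + $3,285.36 + $1,585.92 + $814.08 = $8,509.44
Monthly escrow = $8,509.44 / 12 = $709.12
Reserve = 2 × $709.12 = $1,418.24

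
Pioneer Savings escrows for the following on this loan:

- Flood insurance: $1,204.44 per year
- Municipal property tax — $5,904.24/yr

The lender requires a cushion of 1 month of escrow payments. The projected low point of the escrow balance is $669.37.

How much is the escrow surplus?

Flood insurance: $1,204.44 per year
Municipal property tax: $5,904.24 per year
Total annual escrow = $1,204.44 + $5,904.24 = $7,108.68
Monthly = $7,108.68 ÷ 12 = $592.39
Required reserve = 1 × $592.39 = $592.39
Surplus = $669.37 − $592.39 = $76.98

$76.98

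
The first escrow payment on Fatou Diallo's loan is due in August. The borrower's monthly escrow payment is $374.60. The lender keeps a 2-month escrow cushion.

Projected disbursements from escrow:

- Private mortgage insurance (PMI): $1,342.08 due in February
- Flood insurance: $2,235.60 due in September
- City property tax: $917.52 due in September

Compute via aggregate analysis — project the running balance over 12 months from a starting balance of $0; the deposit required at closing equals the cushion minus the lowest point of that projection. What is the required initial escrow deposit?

$3,153.12

Cushion = 2 × $374.60 = $749.20
Trial balance (start $0, +$374.60 each month, − disbursements):
  Aug: +$374.60 → $374.60
  Sep: +$374.60 − $3,153.12 → -$2,403.92
  Oct: +$374.60 → -$2,029.32
  Nov: +$374.60 → -$1,654.72
  Dec: +$374.60 → -$1,280.12
  Jan: +$374.60 → -$905.52
  Feb: +$374.60 − $1,342.08 → -$1,873.00
  Mar: +$374.60 → -$1,498.40
  Apr: +$374.60 → -$1,123.80
  May: +$374.60 → -$749.20
  Jun: +$374.60 → -$374.60
  Jul: +$374.60 → $0.00
Lowest trial balance = -$2,403.92 (Sep)
Initial deposit = cushion − low point = $749.20 − (-$2,403.92) = $3,153.12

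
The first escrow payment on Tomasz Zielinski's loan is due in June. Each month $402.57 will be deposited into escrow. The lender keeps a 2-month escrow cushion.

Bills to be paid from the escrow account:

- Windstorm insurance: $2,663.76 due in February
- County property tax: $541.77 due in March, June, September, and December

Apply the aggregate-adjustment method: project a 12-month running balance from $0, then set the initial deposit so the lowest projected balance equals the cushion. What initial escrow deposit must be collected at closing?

Cushion = 2 × $402.57 = $805.14
Trial balance (start $0, +$402.57 each month, − disbursements):
  Jun: +$402.57 − $541.77 → -$139.20
  Jul: +$402.57 → $263.37
  Aug: +$402.57 → $665.94
  Sep: +$402.57 − $541.77 → $526.74
  Oct: +$402.57 → $929.31
  Nov: +$402.57 → $1,331.88
  Dec: +$402.57 − $541.77 → $1,192.68
  Jan: +$402.57 → $1,595.25
  Feb: +$402.57 − $2,663.76 → -$665.94
  Mar: +$402.57 − $541.77 → -$805.14
  Apr: +$402.57 → -$402.57
  May: +$402.57 → $0.00
Lowest trial balance = -$805.14 (Mar)
Initial deposit = cushion − low point = $805.14 − (-$805.14) = $1,610.28

$1,610.28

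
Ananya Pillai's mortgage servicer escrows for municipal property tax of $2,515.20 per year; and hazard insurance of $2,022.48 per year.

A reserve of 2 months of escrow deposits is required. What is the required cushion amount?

Municipal property tax — $2,515.20 annually
Hazard insurance — $2,022.48 annually
Combined annual = $2,515.20 + $2,022.48 = $4,537.68
Monthly escrow = $4,537.68 ÷ 12 = $378.14
Required cushion = 2 × $378.14 = $756.28

$756.28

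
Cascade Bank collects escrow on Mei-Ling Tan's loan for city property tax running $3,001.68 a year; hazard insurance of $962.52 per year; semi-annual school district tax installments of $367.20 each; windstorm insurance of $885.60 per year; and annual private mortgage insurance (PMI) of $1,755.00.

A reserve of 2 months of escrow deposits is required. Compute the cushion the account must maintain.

City property tax — $3,001.68/yr
Hazard insurance — $962.52/yr
School district tax — $367.20 × 2 = $734.40/yr
Windstorm insurance — $885.60/yr
Private mortgage insurance (PMI) — $1,755.00/yr
Annual escrow total = $7,339.20
Per month = $7,339.20 / 12 = $611.60
Required cushion = 2 × $611.60 = $1,223.20

$1,223.20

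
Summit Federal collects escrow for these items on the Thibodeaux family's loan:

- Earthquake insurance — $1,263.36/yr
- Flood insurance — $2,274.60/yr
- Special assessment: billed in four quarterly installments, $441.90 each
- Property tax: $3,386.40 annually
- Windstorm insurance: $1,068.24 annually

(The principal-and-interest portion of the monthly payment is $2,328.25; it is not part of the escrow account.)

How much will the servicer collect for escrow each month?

$813.35

Earthquake insurance — $1,263.36/yr
Flood insurance — $2,274.60/yr
Special assessment — $441.90 × 4 = $1,767.60/yr
Property tax — $3,386.40/yr
Windstorm insurance — $1,068.24/yr
Yearly total = $9,760.20
Monthly = $9,760.20 / 12 = $813.35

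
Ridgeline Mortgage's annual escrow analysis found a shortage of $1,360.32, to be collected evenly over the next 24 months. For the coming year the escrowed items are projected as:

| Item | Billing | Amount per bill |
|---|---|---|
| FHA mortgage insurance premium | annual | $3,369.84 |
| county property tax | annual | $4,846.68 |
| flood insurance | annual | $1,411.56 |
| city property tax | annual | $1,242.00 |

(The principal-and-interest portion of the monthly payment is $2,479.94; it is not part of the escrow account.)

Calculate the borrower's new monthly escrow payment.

FHA mortgage insurance premium — $3,369.84 per year
County property tax — $4,846.68 per year
Flood insurance — $1,411.56 per year
City property tax — $1,242.00 per year
Annual escrow total = $3,369.84 + $4,846.68 + $1,411.56 + $1,242.00 = $10,870.08
Per month = $10,870.08 ÷ 12 = $905.84
Monthly shortage recovery: $1,360.32 / 24 = $56.68
New monthly escrow = $905.84 + $56.68 = $962.52

$962.52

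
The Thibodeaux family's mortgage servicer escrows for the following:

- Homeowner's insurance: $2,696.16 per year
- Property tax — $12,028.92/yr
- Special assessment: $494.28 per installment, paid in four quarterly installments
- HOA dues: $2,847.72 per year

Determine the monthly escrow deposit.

Homeowner's insurance = $2,696.16
Property tax = $12,028.92
Special assessment = $494.28 × 4 = $1,977.12
HOA dues = $2,847.72
Annual escrow total = $2,696.16 + $12,028.92 + $1,977.12 + $2,847.72 = $19,549.92
Monthly = $19,549.92 / 12 = $1,629.16

$1,629.16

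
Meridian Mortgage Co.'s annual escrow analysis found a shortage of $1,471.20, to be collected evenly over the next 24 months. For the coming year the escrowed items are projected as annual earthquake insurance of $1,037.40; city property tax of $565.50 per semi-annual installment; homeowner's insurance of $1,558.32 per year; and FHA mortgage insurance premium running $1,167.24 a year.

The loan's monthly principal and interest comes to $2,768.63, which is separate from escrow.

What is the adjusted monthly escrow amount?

Earthquake insurance: $1,037.40
City property tax: $565.50 × 2 = $1,131.00
Homeowner's insurance: $1,558.32
FHA mortgage insurance premium: $1,167.24
Annual escrow total = $4,893.96
Per month = $4,893.96 ÷ 12 = $407.83
Shortage per month = $1,471.20 / 24 = $61.30
Adjusted monthly = $407.83 + $61.30 = $469.13

$469.13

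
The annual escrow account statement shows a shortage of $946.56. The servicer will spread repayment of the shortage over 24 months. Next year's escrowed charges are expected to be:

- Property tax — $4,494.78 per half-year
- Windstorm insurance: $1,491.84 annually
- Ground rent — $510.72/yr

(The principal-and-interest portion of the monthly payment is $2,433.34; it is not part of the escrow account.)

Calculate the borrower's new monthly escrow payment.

Property tax = $4,494.78 × 2 = $8,989.56 per year
Windstorm insurance = $1,491.84 per year
Ground rent = $510.72 per year
Annual escrow total = $8,989.56 + $1,491.84 + $510.72 = $10,992.12
Per month = $10,992.12 / 12 = $916.01
Shortage per month = $946.56 ÷ 24 = $39.44
New monthly escrow = $916.01 + $39.44 = $955.45

$955.45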